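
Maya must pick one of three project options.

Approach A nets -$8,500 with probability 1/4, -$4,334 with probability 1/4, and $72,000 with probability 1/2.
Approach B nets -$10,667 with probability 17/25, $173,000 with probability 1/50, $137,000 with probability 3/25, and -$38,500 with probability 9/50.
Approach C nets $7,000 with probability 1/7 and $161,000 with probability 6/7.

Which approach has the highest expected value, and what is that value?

Approach C ($139,000)

Approach A = 1/4 × (-8500) + 1/4 × (-4334) + 1/2 × 72000 = -2125 − 1083.5 + 36000 = 32791.5
Approach B = 17/25 × (-10667) + 1/50 × 173000 + 3/25 × 137000 + 9/50 × (-38500) = -7253.56 + 3460 + 16440 − 6930 = 5716.44
Approach C = 1/7 × 7000 + 6/7 × 161000 = 1000 + 138000 = 139000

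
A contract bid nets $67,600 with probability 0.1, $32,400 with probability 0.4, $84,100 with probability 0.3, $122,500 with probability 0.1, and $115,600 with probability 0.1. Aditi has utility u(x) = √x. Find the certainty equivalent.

E[u] = 0.1·√67600 + 0.4·√32400 + 0.3·√84100 + 0.1·√122500 + 0.1·√115600 = 0.1·260 + 0.4·180 + 0.3·290 + 0.1·350 + 0.1·340 = 254
CE = (254)² = 64516

$64,516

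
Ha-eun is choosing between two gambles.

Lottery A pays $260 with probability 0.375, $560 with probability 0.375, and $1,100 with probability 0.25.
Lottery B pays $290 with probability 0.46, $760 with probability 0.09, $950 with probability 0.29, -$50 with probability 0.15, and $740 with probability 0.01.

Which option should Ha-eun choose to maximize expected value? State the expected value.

Lottery A ($582.50)

Lottery A = 0.375 × 260 + 0.375 × 560 + 0.25 × 1100 = 97.5 + 210 + 275 = 582.5
Lottery B = 0.46 × 290 + 0.09 × 760 + 0.29 × 950 + 0.15 × (-50) + 0.01 × 740 = 133.4 + 68.4 + 275.5 − 7.5 + 7.4 = 477.2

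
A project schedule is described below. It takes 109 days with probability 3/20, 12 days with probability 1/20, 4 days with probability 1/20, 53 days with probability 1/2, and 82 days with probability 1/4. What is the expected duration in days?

EV = 3/20 × 109 + 1/20 × 12 + 1/20 × 4 + 1/2 × 53 + 1/4 × 82 = 16.35 + 0.6 + 0.2 + 26.5 + 20.5 = 64.15

64.15 days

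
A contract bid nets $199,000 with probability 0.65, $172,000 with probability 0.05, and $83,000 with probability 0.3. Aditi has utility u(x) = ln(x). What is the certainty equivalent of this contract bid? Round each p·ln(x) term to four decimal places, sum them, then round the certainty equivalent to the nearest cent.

E[u] = 0.65·ln(199000) + 0.05·ln(172000) + 0.3·ln(83000) = 7.9307 + 0.6028 + 3.3980 = 11.9315
CE = e^11.9315 ≈ 151979.36

$151,979.36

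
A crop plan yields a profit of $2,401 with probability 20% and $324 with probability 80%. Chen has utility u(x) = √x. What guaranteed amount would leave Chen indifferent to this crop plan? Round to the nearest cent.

$585.64

E[u] = 0.2·√2401 + 0.8·√324 = 0.2·49 + 0.8·18 = 24.2
CE = (24.2)² = 585.64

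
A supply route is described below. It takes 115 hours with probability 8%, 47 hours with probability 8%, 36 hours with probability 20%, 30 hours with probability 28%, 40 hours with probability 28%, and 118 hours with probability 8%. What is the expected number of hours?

EV = 0.08 × 115 + 0.08 × 47 + 0.2 × 36 + 0.28 × 30 + 0.28 × 40 + 0.08 × 118 = 9.2 + 3.76 + 7.2 + 8.4 + 11.2 + 9.44 = 49.2

49.2 hours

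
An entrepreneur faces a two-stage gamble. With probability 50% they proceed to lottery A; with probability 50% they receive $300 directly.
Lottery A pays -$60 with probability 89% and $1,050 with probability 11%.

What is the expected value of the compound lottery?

EV(A) = 0.89 × (-60) + 0.11 × 1050 = -53.4 + 115.5 = 62.1
Branch B: 300 (certain)
Overall = 0.5 × 62.1 + 0.5 × 300 = 31.05 + 150 = 181.05

$181.05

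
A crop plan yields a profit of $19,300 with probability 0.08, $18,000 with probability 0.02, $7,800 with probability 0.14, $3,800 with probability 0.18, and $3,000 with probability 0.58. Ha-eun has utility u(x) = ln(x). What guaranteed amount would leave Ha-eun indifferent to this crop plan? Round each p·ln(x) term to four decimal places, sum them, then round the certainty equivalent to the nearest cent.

E[u] = 0.08·ln(19300) + 0.02·ln(18000) + 0.14·ln(7800) + 0.18·ln(3800) + 0.58·ln(3000) = 0.7894 + 0.1960 + 1.2547 + 1.4837 + 4.6437 = 8.3675
CE = e^8.3675 ≈ 4304.86

$4,304.86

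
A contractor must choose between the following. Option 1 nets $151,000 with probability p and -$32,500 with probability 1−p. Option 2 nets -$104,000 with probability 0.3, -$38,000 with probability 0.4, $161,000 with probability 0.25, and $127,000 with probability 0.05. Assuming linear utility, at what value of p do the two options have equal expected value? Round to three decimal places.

EV(Option 2) = 0.3 × (-104000) + 0.4 × (-38000) + 0.25 × 161000 + 0.05 × 127000 = -31200 − 15200 + 40250 + 6350 = 200
p·151000 + (1−p)·(-32500) = 200
183500p − 32500 = 200
p = (200 + 32500) / 183500

p = 0.178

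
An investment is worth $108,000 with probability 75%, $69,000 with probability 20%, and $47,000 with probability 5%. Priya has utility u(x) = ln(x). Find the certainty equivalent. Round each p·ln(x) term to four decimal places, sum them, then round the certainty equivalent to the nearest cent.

$94,721.85

E[u] = 0.75·ln(108000) + 0.2·ln(69000) + 0.05·ln(47000) = 8.6924 + 2.2284 + 0.5379 = 11.4587
CE = e^11.4587 ≈ 94721.85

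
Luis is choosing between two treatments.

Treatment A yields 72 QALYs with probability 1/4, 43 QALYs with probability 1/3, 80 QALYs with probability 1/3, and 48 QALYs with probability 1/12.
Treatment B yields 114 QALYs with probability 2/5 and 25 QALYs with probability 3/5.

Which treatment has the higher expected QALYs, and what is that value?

Treatment A = 1/4 × 72 + 1/3 × 43 + 1/3 × 80 + 1/12 × 48 = 18 + 14.3333 + 26.6667 + 4 = 63
Treatment B = 2/5 × 114 + 3/5 × 25 = 45.6 + 15 = 60.6

Treatment A (63 QALYs)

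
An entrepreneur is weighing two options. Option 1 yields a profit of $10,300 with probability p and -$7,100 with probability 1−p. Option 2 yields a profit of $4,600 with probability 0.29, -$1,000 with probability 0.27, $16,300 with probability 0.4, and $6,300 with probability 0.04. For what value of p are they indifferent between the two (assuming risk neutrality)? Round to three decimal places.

EV(Option 2) = 0.29 × 4600 + 0.27 × (-1000) + 0.4 × 16300 + 0.04 × 6300 = 1334 − 270 + 6520 + 252 = 7836
p·10300 + (1−p)·(-7100) = 7836
17400p − 7100 = 7836
p = (7836 + 7100) / 17400

p = 0.858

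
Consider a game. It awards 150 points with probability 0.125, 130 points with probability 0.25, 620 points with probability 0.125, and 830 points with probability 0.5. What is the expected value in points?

EV = 0.125 × 150 + 0.25 × 130 + 0.125 × 620 + 0.5 × 830 = 18.75 + 32.5 + 77.5 + 415 = 543.75

543.75 points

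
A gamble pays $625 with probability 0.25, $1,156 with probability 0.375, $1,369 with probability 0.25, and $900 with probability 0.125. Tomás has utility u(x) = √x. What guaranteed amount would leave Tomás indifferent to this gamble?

E[u] = 0.25·√625 + 0.375·√1156 + 0.25·√1369 + 0.125·√900 = 0.25·25 + 0.375·34 + 0.25·37 + 0.125·30 = 32
CE = (32)² = 1024

$1,024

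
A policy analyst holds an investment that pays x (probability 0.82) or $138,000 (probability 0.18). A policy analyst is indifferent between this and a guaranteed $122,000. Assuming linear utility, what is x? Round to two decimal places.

0.82·x + 0.18·138000 = 122000
0.82·x = 122000 − 24840 = 97160
x = 97160 / 0.82 = 118487.8049

x = $118,487.80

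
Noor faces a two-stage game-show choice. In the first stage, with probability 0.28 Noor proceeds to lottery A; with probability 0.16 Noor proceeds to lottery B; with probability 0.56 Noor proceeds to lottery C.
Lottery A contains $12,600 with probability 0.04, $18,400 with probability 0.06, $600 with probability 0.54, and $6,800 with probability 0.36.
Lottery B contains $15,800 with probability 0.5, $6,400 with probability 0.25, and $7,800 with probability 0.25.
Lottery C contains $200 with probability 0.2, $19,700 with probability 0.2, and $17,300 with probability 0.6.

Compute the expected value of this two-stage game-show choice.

$11,100

EV(A) = 0.04 × 12600 + 0.06 × 18400 + 0.54 × 600 + 0.36 × 6800 = 504 + 1104 + 324 + 2448 = 4380
EV(B) = 0.5 × 15800 + 0.25 × 6400 + 0.25 × 7800 = 7900 + 1600 + 1950 = 11450
EV(C) = 0.2 × 200 + 0.2 × 19700 + 0.6 × 17300 = 40 + 3940 + 10380 = 14360
Overall = 0.28 × 4380 + 0.16 × 11450 + 0.56 × 14360 = 1226.4 + 1832 + 8041.6 = 11100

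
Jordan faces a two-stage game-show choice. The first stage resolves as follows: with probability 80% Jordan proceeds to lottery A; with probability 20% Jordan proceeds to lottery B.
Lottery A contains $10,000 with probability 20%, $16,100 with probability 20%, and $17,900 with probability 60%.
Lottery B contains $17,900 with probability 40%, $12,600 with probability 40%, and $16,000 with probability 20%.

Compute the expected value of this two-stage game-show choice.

EV(A) = 0.2 × 10000 + 0.2 × 16100 + 0.6 × 17900 = 2000 + 3220 + 10740 = 15960
EV(B) = 0.4 × 17900 + 0.4 × 12600 + 0.2 × 16000 = 7160 + 5040 + 3200 = 15400
Overall = 0.8 × 15960 + 0.2 × 15400 = 12768 + 3080 = 15848

$15,848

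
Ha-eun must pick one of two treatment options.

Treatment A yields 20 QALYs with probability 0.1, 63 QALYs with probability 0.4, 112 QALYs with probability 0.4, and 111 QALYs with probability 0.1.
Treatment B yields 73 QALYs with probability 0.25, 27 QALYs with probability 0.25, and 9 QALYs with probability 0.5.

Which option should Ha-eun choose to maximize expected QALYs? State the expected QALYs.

Treatment A (83.1 QALYs)

Treatment A = 0.1 × 20 + 0.4 × 63 + 0.4 × 112 + 0.1 × 111 = 2 + 25.2 + 44.8 + 11.1 = 83.1
Treatment B = 0.25 × 73 + 0.25 × 27 + 0.5 × 9 = 18.25 + 6.75 + 4.5 = 29.5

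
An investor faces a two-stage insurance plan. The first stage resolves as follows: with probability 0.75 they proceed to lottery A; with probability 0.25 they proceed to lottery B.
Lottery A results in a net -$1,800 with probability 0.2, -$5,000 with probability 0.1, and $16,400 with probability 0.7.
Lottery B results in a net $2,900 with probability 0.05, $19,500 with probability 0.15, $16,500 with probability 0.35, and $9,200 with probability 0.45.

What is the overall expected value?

EV(A) = 0.2 × (-1800) + 0.1 × (-5000) + 0.7 × 16400 = -360 − 500 + 11480 = 10620
EV(B) = 0.05 × 2900 + 0.15 × 19500 + 0.35 × 16500 + 0.45 × 9200 = 145 + 2925 + 5775 + 4140 = 12985
Overall = 0.75 × 10620 + 0.25 × 12985 = 7965 + 3246.25 = 11211.25

$11,211.25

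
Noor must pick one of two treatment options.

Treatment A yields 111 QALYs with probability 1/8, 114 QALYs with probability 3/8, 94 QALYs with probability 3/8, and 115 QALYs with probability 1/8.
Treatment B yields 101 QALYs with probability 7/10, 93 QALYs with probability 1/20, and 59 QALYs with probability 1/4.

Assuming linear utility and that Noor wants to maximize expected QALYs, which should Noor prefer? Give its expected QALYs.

Treatment A = 1/8 × 111 + 3/8 × 114 + 3/8 × 94 + 1/8 × 115 = 13.875 + 42.75 + 35.25 + 14.375 = 106.25
Treatment B = 7/10 × 101 + 1/20 × 93 + 1/4 × 59 = 70.7 + 4.65 + 14.75 = 90.1

Treatment A (106.25 QALYs)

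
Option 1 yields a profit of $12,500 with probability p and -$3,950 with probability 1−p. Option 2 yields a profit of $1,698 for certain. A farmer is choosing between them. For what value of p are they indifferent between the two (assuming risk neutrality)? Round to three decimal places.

p·12500 + (1−p)·(-3950) = 1698
16450p − 3950 = 1698
p = (1698 + 3950) / 16450

p = 0.343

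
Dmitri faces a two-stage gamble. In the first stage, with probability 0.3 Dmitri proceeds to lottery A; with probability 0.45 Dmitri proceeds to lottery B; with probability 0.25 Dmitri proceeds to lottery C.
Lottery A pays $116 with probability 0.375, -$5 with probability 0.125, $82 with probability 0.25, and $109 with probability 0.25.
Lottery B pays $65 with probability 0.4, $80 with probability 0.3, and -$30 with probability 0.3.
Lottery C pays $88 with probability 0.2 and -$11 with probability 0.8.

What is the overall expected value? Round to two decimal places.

$47.84

EV(A) = 0.375 × 116 + 0.125 × (-5) + 0.25 × 82 + 0.25 × 109 = 43.5 − 0.625 + 20.5 + 27.25 = 90.625
EV(B) = 0.4 × 65 + 0.3 × 80 + 0.3 × (-30) = 26 + 24 − 9 = 41
EV(C) = 0.2 × 88 + 0.8 × (-11) = 17.6 − 8.8 = 8.8
Overall = 0.3 × 90.625 + 0.45 × 41 + 0.25 × 8.8 = 27.1875 + 18.45 + 2.2 = 47.8375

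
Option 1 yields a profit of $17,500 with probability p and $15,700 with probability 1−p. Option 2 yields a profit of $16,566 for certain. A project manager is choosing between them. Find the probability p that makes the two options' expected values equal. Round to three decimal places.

p·17500 + (1−p)·15700 = 16566
1800p + 15700 = 16566
p = (16566 − 15700) / 1800

p = 0.481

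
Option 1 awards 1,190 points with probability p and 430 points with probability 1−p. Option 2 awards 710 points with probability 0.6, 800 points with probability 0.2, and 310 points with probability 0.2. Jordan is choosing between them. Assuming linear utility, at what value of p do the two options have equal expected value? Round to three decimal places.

EV(Option 2) = 0.6 × 710 + 0.2 × 800 + 0.2 × 310 = 426 + 160 + 62 = 648
p·1190 + (1−p)·430 = 648
760p + 430 = 648
p = (648 − 430) / 760

p = 0.287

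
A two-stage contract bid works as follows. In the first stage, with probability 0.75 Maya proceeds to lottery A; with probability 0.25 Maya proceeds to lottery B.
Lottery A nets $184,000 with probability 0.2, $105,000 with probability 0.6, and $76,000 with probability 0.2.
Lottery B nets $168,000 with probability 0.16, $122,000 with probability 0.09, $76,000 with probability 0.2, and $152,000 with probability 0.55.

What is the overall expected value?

EV(A) = 0.2 × 184000 + 0.6 × 105000 + 0.2 × 76000 = 36800 + 63000 + 15200 = 115000
EV(B) = 0.16 × 168000 + 0.09 × 122000 + 0.2 × 76000 + 0.55 × 152000 = 26880 + 10980 + 15200 + 83600 = 136660
Overall = 0.75 × 115000 + 0.25 × 136660 = 86250 + 34165 = 120415

$120,415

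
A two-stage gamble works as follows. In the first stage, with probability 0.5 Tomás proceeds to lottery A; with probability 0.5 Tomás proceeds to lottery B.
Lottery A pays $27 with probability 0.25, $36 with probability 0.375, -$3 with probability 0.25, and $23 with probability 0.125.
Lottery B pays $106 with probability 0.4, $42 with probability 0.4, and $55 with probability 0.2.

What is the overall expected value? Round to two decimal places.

EV(A) = 0.25 × 27 + 0.375 × 36 + 0.25 × (-3) + 0.125 × 23 = 6.75 + 13.5 − 0.75 + 2.875 = 22.375
EV(B) = 0.4 × 106 + 0.4 × 42 + 0.2 × 55 = 42.4 + 16.8 + 11 = 70.2
Overall = 0.5 × 22.375 + 0.5 × 70.2 = 11.1875 + 35.1 = 46.2875

$46.29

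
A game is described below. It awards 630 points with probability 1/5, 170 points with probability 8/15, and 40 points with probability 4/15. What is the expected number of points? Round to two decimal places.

EV = 1/5 × 630 + 8/15 × 170 + 4/15 × 40 = 126 + 90.6667 + 10.6667 = 227.3333

227.33 points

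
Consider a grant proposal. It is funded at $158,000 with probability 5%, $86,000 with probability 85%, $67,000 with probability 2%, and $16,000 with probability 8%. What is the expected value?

EV = 0.05 × 158000 + 0.85 × 86000 + 0.02 × 67000 + 0.08 × 16000 = 7900 + 73100 + 1340 + 1280 = 83620

$83,620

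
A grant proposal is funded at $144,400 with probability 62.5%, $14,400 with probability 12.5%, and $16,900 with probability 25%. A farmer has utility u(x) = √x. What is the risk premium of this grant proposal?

$15,050

E[u] = 0.625·√144400 + 0.125·√14400 + 0.25·√16900 = 0.625·380 + 0.125·120 + 0.25·130 = 285
CE = (285)² = 81225
Risk premium = EV − CE = 96275 − 81225 = 15050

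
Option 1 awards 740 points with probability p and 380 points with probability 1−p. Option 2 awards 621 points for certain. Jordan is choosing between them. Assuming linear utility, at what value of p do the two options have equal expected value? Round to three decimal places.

p = 0.669

p·740 + (1−p)·380 = 621
360p + 380 = 621
p = (621 − 380) / 360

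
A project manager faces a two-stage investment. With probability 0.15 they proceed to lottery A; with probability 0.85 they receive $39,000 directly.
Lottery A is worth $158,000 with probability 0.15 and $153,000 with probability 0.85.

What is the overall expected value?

$56,212.50

EV(A) = 0.15 × 158000 + 0.85 × 153000 = 23700 + 130050 = 153750
Branch B: 39000 (certain)
Overall = 0.15 × 153750 + 0.85 × 39000 = 23062.5 + 33150 = 56212.5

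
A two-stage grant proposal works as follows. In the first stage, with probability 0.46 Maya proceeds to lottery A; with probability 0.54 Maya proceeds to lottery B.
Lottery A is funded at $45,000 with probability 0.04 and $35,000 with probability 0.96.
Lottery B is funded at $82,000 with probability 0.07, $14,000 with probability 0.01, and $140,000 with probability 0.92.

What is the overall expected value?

$89,011.20

EV(A) = 0.04 × 45000 + 0.96 × 35000 = 1800 + 33600 = 35400
EV(B) = 0.07 × 82000 + 0.01 × 14000 + 0.92 × 140000 = 5740 + 140 + 128800 = 134680
Overall = 0.46 × 35400 + 0.54 × 134680 = 16284 + 72727.2 = 89011.2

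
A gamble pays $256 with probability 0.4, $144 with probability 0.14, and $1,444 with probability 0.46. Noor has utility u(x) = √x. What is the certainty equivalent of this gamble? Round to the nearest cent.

$653.31

E[u] = 0.4·√256 + 0.14·√144 + 0.46·√1444 = 0.4·16 + 0.14·12 + 0.46·38 = 25.56
CE = (25.56)² = 653.3136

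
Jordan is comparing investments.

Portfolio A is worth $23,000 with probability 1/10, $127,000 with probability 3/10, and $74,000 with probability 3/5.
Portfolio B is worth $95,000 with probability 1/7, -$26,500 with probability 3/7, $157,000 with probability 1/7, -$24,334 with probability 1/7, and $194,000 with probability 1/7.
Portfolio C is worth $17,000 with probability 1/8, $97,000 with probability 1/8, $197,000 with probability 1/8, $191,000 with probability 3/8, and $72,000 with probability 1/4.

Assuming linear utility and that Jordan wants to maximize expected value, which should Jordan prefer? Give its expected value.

Portfolio A = 1/10 × 23000 + 3/10 × 127000 + 3/5 × 74000 = 2300 + 38100 + 44400 = 84800
Portfolio B = 1/7 × 95000 + 3/7 × (-26500) + 1/7 × 157000 + 1/7 × (-24334) + 1/7 × 194000 = 13571.4286 − 11357.1429 + 22428.5714 − 3476.2857 + 27714.2857 = 48880.8571
Portfolio C = 1/8 × 17000 + 1/8 × 97000 + 1/8 × 197000 + 3/8 × 191000 + 1/4 × 72000 = 2125 + 12125 + 24625 + 71625 + 18000 = 128500

Portfolio C ($128,500)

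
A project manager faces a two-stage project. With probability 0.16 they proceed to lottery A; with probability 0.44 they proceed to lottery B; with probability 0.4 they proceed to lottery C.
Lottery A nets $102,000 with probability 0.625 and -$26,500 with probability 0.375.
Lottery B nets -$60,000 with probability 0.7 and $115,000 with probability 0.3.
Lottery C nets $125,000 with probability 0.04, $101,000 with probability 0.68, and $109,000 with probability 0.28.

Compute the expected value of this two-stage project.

EV(A) = 0.625 × 102000 + 0.375 × (-26500) = 63750 − 9937.5 = 53812.5
EV(B) = 0.7 × (-60000) + 0.3 × 115000 = -42000 + 34500 = -7500
EV(C) = 0.04 × 125000 + 0.68 × 101000 + 0.28 × 109000 = 5000 + 68680 + 30520 = 104200
Overall = 0.16 × 53812.5 + 0.44 × (-7500) + 0.4 × 104200 = 8610 − 3300 + 41680 = 46990

$46,990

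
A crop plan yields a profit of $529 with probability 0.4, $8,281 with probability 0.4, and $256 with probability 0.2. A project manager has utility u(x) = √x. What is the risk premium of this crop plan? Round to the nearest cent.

E[u] = 0.4·√529 + 0.4·√8281 + 0.2·√256 = 0.4·23 + 0.4·91 + 0.2·16 = 48.8
CE = (48.8)² = 2381.44
Risk premium = EV − CE = 3575.2 − 2381.44 = 1193.76

$1,193.76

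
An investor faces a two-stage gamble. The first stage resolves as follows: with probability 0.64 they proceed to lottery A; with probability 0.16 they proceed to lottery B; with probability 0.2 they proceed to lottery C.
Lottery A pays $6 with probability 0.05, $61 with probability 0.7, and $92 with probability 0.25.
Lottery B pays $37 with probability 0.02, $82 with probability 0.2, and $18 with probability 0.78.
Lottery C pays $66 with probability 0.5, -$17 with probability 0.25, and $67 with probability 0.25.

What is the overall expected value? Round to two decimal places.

EV(A) = 0.05 × 6 + 0.7 × 61 + 0.25 × 92 = 0.3 + 42.7 + 23 = 66
EV(B) = 0.02 × 37 + 0.2 × 82 + 0.78 × 18 = 0.74 + 16.4 + 14.04 = 31.18
EV(C) = 0.5 × 66 + 0.25 × (-17) + 0.25 × 67 = 33 − 4.25 + 16.75 = 45.5
Overall = 0.64 × 66 + 0.16 × 31.18 + 0.2 × 45.5 = 42.24 + 4.9888 + 9.1 = 56.3288

$56.33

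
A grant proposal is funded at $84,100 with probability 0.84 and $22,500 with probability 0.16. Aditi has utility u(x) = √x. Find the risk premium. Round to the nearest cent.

E[u] = 0.84·√84100 + 0.16·√22500 = 0.84·290 + 0.16·150 = 267.6
CE = (267.6)² = 71609.76
Risk premium = EV − CE = 74244 − 71609.76 = 2634.24

$2,634.24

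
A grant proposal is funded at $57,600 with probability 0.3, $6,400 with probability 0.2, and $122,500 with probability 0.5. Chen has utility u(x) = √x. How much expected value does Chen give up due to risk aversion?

E[u] = 0.3·√57600 + 0.2·√6400 + 0.5·√122500 = 0.3·240 + 0.2·80 + 0.5·350 = 263
CE = (263)² = 69169
Risk premium = EV − CE = 79810 − 69169 = 10641

$10,641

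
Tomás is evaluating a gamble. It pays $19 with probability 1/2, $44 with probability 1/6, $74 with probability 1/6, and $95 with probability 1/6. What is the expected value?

$45

EV = 1/2 × 19 + 1/6 × 44 + 1/6 × 74 + 1/6 × 95 = 9.5 + 7.3333 + 12.3333 + 15.8333 = 45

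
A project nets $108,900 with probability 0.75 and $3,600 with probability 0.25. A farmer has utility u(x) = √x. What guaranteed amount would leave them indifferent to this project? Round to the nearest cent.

$68,906.25

E[u] = 0.75·√108900 + 0.25·√3600 = 0.75·330 + 0.25·60 = 262.5
CE = (262.5)² = 68906.25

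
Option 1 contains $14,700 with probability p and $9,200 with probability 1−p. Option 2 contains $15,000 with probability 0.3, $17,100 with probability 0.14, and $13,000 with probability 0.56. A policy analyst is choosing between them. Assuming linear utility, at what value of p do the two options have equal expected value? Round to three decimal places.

p = 0.904

EV(Option 2) = 0.3 × 15000 + 0.14 × 17100 + 0.56 × 13000 = 4500 + 2394 + 7280 = 14174
p·14700 + (1−p)·9200 = 14174
5500p + 9200 = 14174
p = (14174 − 9200) / 5500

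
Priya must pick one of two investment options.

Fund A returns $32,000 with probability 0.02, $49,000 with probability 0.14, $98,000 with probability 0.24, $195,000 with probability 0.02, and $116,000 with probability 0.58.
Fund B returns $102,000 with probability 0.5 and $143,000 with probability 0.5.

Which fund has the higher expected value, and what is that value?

Fund A = 0.02 × 32000 + 0.14 × 49000 + 0.24 × 98000 + 0.02 × 195000 + 0.58 × 116000 = 640 + 6860 + 23520 + 3900 + 67280 = 102200
Fund B = 0.5 × 102000 + 0.5 × 143000 = 51000 + 71500 = 122500

Fund B ($122,500)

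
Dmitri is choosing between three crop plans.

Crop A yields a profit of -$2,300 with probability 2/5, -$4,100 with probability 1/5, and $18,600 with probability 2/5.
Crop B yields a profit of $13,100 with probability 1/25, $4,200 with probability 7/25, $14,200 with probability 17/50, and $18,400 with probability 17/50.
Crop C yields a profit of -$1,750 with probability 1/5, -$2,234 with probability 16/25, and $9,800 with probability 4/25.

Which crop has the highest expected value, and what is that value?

Crop B ($12,784)

Crop A = 2/5 × (-2300) + 1/5 × (-4100) + 2/5 × 18600 = -920 − 820 + 7440 = 5700
Crop B = 1/25 × 13100 + 7/25 × 4200 + 17/50 × 14200 + 17/50 × 18400 = 524 + 1176 + 4828 + 6256 = 12784
Crop C = 1/5 × (-1750) + 16/25 × (-2234) + 4/25 × 9800 = -350 − 1429.76 + 1568 = -211.76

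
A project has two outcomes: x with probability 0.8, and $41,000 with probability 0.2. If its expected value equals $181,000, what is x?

0.8·x + 0.2·41000 = 181000
0.8·x = 181000 − 8200 = 172800
x = 172800 / 0.8 = 216000

x = $216,000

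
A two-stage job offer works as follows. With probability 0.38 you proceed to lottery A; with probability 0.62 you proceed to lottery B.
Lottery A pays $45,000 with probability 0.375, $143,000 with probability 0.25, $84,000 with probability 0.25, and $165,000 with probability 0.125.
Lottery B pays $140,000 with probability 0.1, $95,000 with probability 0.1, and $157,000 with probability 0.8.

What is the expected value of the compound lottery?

$128,257

EV(A) = 0.375 × 45000 + 0.25 × 143000 + 0.25 × 84000 + 0.125 × 165000 = 16875 + 35750 + 21000 + 20625 = 94250
EV(B) = 0.1 × 140000 + 0.1 × 95000 + 0.8 × 157000 = 14000 + 9500 + 125600 = 149100
Overall = 0.38 × 94250 + 0.62 × 149100 = 35815 + 92442 = 128257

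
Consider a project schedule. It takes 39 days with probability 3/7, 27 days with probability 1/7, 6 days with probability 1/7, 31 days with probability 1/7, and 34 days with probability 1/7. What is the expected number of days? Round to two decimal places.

EV = 3/7 × 39 + 1/7 × 27 + 1/7 × 6 + 1/7 × 31 + 1/7 × 34 = 16.7143 + 3.8571 + 0.8571 + 4.4286 + 4.8571 = 30.7143

30.71 days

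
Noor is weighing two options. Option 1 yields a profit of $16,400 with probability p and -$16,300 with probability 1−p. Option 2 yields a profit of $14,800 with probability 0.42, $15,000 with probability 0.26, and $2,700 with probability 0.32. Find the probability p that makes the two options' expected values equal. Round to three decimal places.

p = 0.834

EV(Option 2) = 0.42 × 14800 + 0.26 × 15000 + 0.32 × 2700 = 6216 + 3900 + 864 = 10980
p·16400 + (1−p)·(-16300) = 10980
32700p − 16300 = 10980
p = (10980 + 16300) / 32700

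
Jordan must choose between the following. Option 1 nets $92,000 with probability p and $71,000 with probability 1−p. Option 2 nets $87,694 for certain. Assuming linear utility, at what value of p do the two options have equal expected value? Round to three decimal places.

p·92000 + (1−p)·71000 = 87694
21000p + 71000 = 87694
p = (87694 − 71000) / 21000

p = 0.795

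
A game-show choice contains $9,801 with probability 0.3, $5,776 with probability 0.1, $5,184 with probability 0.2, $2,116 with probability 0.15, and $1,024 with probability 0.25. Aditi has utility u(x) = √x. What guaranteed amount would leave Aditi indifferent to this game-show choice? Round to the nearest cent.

$4,435.56

E[u] = 0.3·√9801 + 0.1·√5776 + 0.2·√5184 + 0.15·√2116 + 0.25·√1024 = 0.3·99 + 0.1·76 + 0.2·72 + 0.15·46 + 0.25·32 = 66.6
CE = (66.6)² = 4435.56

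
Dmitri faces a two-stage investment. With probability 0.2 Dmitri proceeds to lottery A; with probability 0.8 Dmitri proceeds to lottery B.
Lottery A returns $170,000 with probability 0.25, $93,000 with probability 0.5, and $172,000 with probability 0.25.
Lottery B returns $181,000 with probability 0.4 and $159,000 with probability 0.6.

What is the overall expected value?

EV(A) = 0.25 × 170000 + 0.5 × 93000 + 0.25 × 172000 = 42500 + 46500 + 43000 = 132000
EV(B) = 0.4 × 181000 + 0.6 × 159000 = 72400 + 95400 = 167800
Overall = 0.2 × 132000 + 0.8 × 167800 = 26400 + 134240 = 160640

$160,640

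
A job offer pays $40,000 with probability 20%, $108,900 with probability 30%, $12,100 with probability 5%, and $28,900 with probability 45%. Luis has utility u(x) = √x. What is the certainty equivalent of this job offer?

E[u] = 0.2·√40000 + 0.3·√108900 + 0.05·√12100 + 0.45·√28900 = 0.2·200 + 0.3·330 + 0.05·110 + 0.45·170 = 221
CE = (221)² = 48841

$48,841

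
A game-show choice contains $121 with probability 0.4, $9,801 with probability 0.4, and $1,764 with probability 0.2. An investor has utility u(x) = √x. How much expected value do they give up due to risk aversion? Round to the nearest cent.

$1,575.84

E[u] = 0.4·√121 + 0.4·√9801 + 0.2·√1764 = 0.4·11 + 0.4·99 + 0.2·42 = 52.4
CE = (52.4)² = 2745.76
Risk premium = EV − CE = 4321.6 − 2745.76 = 1575.84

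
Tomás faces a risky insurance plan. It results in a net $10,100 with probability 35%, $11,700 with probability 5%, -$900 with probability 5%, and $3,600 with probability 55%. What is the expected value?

EV = 0.35 × 10100 + 0.05 × 11700 + 0.05 × (-900) + 0.55 × 3600 = 3535 + 585 − 45 + 1980 = 6055

$6,055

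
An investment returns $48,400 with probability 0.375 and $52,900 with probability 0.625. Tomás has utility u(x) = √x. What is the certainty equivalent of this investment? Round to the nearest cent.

$51,189.06

E[u] = 0.375·√48400 + 0.625·√52900 = 0.375·220 + 0.625·230 = 226.25
CE = (226.25)² = 51189.0625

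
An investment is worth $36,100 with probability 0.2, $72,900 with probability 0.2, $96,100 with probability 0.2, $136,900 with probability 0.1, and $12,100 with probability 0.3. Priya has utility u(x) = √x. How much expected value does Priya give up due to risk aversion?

E[u] = 0.2·√36100 + 0.2·√72900 + 0.2·√96100 + 0.1·√136900 + 0.3·√12100 = 0.2·190 + 0.2·270 + 0.2·310 + 0.1·370 + 0.3·110 = 224
CE = (224)² = 50176
Risk premium = EV − CE = 58340 − 50176 = 8164

$8,164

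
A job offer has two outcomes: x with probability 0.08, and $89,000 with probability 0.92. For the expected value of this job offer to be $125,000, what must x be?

0.08·x + 0.92·89000 = 125000
0.08·x = 125000 − 81880 = 43120
x = 43120 / 0.08 = 539000

x = $539,000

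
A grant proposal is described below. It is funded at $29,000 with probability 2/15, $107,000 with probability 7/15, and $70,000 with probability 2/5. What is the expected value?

$81,800

EV = 2/15 × 29000 + 7/15 × 107000 + 2/5 × 70000 = 3866.6667 + 49933.3333 + 28000 = 81800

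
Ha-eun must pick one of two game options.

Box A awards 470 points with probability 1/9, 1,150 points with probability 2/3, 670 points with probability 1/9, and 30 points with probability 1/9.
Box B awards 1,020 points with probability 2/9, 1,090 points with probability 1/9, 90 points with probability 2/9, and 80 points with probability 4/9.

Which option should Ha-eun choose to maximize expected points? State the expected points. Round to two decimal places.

Box A (896.67 points)

Box A = 1/9 × 470 + 2/3 × 1150 + 1/9 × 670 + 1/9 × 30 = 52.2222 + 766.6667 + 74.4444 + 3.3333 = 896.6667
Box B = 2/9 × 1020 + 1/9 × 1090 + 2/9 × 90 + 4/9 × 80 = 226.6667 + 121.1111 + 20 + 35.5556 = 403.3333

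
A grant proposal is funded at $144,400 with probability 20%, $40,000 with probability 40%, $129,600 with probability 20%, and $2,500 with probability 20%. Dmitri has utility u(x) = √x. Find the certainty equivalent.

E[u] = 0.2·√144400 + 0.4·√40000 + 0.2·√129600 + 0.2·√2500 = 0.2·380 + 0.4·200 + 0.2·360 + 0.2·50 = 238
CE = (238)² = 56644

$56,644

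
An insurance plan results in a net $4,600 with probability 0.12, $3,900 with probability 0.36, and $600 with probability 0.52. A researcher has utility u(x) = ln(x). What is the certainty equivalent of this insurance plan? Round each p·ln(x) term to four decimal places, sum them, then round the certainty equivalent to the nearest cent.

$1,502.97

E[u] = 0.12·ln(4600) + 0.36·ln(3900) + 0.52·ln(600) = 1.0121 + 2.9767 + 3.3264 = 7.3152
CE = e^7.3152 ≈ 1502.97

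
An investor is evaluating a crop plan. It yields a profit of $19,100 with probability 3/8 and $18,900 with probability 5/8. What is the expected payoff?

EV = 3/8 × 19100 + 5/8 × 18900 = 7162.5 + 11812.5 = 18975

$18,975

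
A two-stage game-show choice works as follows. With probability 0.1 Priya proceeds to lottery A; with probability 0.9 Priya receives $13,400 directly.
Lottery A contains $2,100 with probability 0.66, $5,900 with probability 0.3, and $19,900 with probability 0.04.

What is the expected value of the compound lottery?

$12,455.20

EV(A) = 0.66 × 2100 + 0.3 × 5900 + 0.04 × 19900 = 1386 + 1770 + 796 = 3952
Branch B: 13400 (certain)
Overall = 0.1 × 3952 + 0.9 × 13400 = 395.2 + 12060 = 12455.2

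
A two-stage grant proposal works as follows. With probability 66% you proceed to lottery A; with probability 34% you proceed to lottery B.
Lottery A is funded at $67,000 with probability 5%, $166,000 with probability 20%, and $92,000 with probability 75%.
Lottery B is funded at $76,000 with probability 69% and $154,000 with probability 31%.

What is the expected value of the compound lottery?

$103,724.20

EV(A) = 0.05 × 67000 + 0.2 × 166000 + 0.75 × 92000 = 3350 + 33200 + 69000 = 105550
EV(B) = 0.69 × 76000 + 0.31 × 154000 = 52440 + 47740 = 100180
Overall = 0.66 × 105550 + 0.34 × 100180 = 69663 + 34061.2 = 103724.2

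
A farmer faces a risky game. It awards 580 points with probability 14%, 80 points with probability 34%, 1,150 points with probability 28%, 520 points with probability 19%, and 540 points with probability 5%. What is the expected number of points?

EV = 0.14 × 580 + 0.34 × 80 + 0.28 × 1150 + 0.19 × 520 + 0.05 × 540 = 81.2 + 27.2 + 322 + 98.8 + 27 = 556.2

556.2 points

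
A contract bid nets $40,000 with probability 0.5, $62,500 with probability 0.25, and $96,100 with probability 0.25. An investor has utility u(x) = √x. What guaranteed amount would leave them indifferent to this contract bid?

E[u] = 0.5·√40000 + 0.25·√62500 + 0.25·√96100 = 0.5·200 + 0.25·250 + 0.25·310 = 240
CE = (240)² = 57600

$57,600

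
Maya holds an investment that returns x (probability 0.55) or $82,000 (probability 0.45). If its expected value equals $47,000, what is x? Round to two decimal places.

0.55·x + 0.45·82000 = 47000
0.55·x = 47000 − 36900 = 10100
x = 10100 / 0.55 = 18363.6364

x = $18,363.64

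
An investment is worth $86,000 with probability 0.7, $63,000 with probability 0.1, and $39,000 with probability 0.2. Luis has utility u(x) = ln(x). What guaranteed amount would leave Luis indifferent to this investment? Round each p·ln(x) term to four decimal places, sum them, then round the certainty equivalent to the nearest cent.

E[u] = 0.7·ln(86000) + 0.1·ln(63000) + 0.2·ln(39000) = 7.9535 + 1.1051 + 2.1143 = 11.1729
CE = e^11.1729 ≈ 71175.22

$71,175.22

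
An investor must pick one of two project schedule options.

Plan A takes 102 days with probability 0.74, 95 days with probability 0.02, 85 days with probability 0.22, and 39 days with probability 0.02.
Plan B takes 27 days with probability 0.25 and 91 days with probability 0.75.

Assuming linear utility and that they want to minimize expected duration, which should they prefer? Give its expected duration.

Plan B (75 days)

Plan A = 0.74 × 102 + 0.02 × 95 + 0.22 × 85 + 0.02 × 39 = 75.48 + 1.9 + 18.7 + 0.78 = 96.86
Plan B = 0.25 × 27 + 0.75 × 91 = 6.75 + 68.25 = 75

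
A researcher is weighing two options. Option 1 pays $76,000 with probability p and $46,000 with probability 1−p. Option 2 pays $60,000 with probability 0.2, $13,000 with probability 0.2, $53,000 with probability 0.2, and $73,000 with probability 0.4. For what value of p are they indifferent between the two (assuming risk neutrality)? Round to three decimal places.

EV(Option 2) = 0.2 × 60000 + 0.2 × 13000 + 0.2 × 53000 + 0.4 × 73000 = 12000 + 2600 + 10600 + 29200 = 54400
p·76000 + (1−p)·46000 = 54400
30000p + 46000 = 54400
p = (54400 − 46000) / 30000

p = 0.280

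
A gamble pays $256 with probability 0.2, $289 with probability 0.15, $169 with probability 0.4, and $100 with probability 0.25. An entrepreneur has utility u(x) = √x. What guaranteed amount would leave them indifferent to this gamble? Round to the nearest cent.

$180.90

E[u] = 0.2·√256 + 0.15·√289 + 0.4·√169 + 0.25·√100 = 0.2·16 + 0.15·17 + 0.4·13 + 0.25·10 = 13.45
CE = (13.45)² = 180.9025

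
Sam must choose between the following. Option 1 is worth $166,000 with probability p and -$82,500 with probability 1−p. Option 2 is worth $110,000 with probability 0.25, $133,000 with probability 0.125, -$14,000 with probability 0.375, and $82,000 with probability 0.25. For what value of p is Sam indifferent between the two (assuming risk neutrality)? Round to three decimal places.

p = 0.571

EV(Option 2) = 0.25 × 110000 + 0.125 × 133000 + 0.375 × (-14000) + 0.25 × 82000 = 27500 + 16625 − 5250 + 20500 = 59375
p·166000 + (1−p)·(-82500) = 59375
248500p − 82500 = 59375
p = (59375 + 82500) / 248500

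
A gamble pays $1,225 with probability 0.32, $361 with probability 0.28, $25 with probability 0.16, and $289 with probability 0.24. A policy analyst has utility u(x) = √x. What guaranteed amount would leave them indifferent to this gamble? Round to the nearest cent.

E[u] = 0.32·√1225 + 0.28·√361 + 0.16·√25 + 0.24·√289 = 0.32·35 + 0.28·19 + 0.16·5 + 0.24·17 = 21.4
CE = (21.4)² = 457.96

$457.96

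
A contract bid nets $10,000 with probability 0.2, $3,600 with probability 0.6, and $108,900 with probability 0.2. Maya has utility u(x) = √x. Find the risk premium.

$11,056

E[u] = 0.2·√10000 + 0.6·√3600 + 0.2·√108900 = 0.2·100 + 0.6·60 + 0.2·330 = 122
CE = (122)² = 14884
Risk premium = EV − CE = 25940 − 14884 = 11056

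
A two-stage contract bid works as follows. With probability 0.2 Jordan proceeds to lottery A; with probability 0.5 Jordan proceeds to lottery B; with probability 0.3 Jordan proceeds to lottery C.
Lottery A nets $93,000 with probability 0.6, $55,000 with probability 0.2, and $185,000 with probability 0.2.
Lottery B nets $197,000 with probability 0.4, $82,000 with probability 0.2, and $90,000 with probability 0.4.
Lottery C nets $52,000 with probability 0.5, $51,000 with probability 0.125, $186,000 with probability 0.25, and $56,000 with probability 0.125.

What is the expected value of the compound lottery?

EV(A) = 0.6 × 93000 + 0.2 × 55000 + 0.2 × 185000 = 55800 + 11000 + 37000 = 103800
EV(B) = 0.4 × 197000 + 0.2 × 82000 + 0.4 × 90000 = 78800 + 16400 + 36000 = 131200
EV(C) = 0.5 × 52000 + 0.125 × 51000 + 0.25 × 186000 + 0.125 × 56000 = 26000 + 6375 + 46500 + 7000 = 85875
Overall = 0.2 × 103800 + 0.5 × 131200 + 0.3 × 85875 = 20760 + 65600 + 25762.5 = 112122.5

$112,122.50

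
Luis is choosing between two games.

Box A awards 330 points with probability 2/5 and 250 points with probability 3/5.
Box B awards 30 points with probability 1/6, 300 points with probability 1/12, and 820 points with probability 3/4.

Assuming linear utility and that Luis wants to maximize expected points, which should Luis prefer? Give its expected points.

Box A = 2/5 × 330 + 3/5 × 250 = 132 + 150 = 282
Box B = 1/6 × 30 + 1/12 × 300 + 3/4 × 820 = 5 + 25 + 615 = 645

Box B (645 points)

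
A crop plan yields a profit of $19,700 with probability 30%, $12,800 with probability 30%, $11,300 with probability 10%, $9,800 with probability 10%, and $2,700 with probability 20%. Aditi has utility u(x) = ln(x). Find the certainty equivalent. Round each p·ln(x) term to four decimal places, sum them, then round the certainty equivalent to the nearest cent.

E[u] = 0.3·ln(19700) + 0.3·ln(12800) + 0.1·ln(11300) + 0.1·ln(9800) + 0.2·ln(2700) = 2.9665 + 2.8372 + 0.9333 + 0.9190 + 1.5802 = 9.2362
CE = e^9.2362 ≈ 10261.97

$10,261.97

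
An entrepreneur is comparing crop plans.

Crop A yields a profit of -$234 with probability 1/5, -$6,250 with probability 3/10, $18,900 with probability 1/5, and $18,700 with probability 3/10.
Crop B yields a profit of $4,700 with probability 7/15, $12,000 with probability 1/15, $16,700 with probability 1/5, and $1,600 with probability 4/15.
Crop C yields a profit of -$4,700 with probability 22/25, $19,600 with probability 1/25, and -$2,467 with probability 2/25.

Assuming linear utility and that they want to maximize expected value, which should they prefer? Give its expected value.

Crop A ($7,468.20)

Crop A = 1/5 × (-234) + 3/10 × (-6250) + 1/5 × 18900 + 3/10 × 18700 = -46.8 − 1875 + 3780 + 5610 = 7468.2
Crop B = 7/15 × 4700 + 1/15 × 12000 + 1/5 × 16700 + 4/15 × 1600 = 2193.3333 + 800 + 3340 + 426.6667 = 6760
Crop C = 22/25 × (-4700) + 1/25 × 19600 + 2/25 × (-2467) = -4136 + 784 − 197.36 = -3549.36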